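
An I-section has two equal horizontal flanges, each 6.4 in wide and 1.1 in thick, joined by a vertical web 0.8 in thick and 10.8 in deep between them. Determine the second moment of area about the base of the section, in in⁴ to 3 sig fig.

I_base ≈ 1540 in⁴

Break the section into simple shapes (no overlaps), measuring from the bottom-left corner of the bounding box.
Bottom flange: 6.4 × 1.1, A = 7.04 in², y = 0.55 in, Ī = 0.70987 in⁴.
Web: 0.8 × 10.8, A = 8.64 in², y = 6.5 in, Ī = 83.981 in⁴.
Top flange: 6.4 × 1.1, A = 7.04 in², y = 12.45 in, Ī = 0.70987 in⁴.
Transfer each piece to the base of the section using Ī + A·d² with d = y − 0:
  bottom flange: d = 0.55 in → contributes +2.8395 in⁴
  web: d = 6.5 in → contributes +449.02 in⁴
  top flange: d = 12.45 in → contributes +1091.9 in⁴
Total I = 1543.8 in⁴.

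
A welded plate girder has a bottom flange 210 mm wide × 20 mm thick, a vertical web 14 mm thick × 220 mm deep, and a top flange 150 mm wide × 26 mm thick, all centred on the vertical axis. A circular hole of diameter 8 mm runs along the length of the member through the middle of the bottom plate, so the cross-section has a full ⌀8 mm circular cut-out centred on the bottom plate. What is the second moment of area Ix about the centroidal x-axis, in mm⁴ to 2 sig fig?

Break the section into simple shapes (no overlaps), measuring from the bottom-left corner of the bounding box.
Bottom plate: 210 × 20, A = 4 200 mm², y = 10 mm, Ī = 140 000 mm⁴.
Web plate: 14 × 220, A = 3 080 mm², y = 130 mm, Ī = 12 422 667 mm⁴.
Top plate: 150 × 26, A = 3 900 mm², y = 253 mm, Ī = 219 700 mm⁴.
Hole (subtracted): ⌀8, A = 50.27 mm², y = 10 mm, Ī = 201.1 mm⁴.
Centroid: ȳ = ΣA·y / ΣA = 128.4 mm.
Transfer each piece to the centroidal x-axis using Ī + A·d² with d = y − 128.4:
  bottom plate: d = -118.4 mm → contributes +58 976 803 mm⁴
  web plate: d = 1.641 mm → contributes +12 430 965 mm⁴
  top plate: d = 124.6 mm → contributes +60 808 049 mm⁴
  hole: d = -118.4 mm → contributes −704 358 mm⁴
Total I = 131 511 458 mm⁴.

Ix ≈ 1.3 × 10⁸ mm⁴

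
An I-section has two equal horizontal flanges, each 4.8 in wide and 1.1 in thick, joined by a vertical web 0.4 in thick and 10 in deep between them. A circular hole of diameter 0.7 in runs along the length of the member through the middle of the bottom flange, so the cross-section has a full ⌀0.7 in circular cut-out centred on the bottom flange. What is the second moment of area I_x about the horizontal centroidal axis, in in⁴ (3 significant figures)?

Split into non-overlapping primitives; take the origin at the lower-left of the bounding box.
Bottom flange: 4.8 × 1.1, A = 5.28 in², y = 0.55 in, Ī = 0.5324 in⁴.
Web: 0.4 × 10, A = 4 in², y = 6.1 in, Ī = 33.333 in⁴.
Top flange: 4.8 × 1.1, A = 5.28 in², y = 11.65 in, Ī = 0.5324 in⁴.
Hole (subtracted): ⌀0.7, A = 0.38485 in², y = 0.55 in, Ī = 0.011786 in⁴.
Centroid: ȳ = ΣA·y / ΣA = 6.2507 in.
Transfer each piece to the horizontal centroidal axis using Ī + A·d² with d = y − 6.2507:
  bottom flange: d = -5.7007 in → contributes +172.12 in⁴
  web: d = -0.15068 in → contributes +33.424 in⁴
  top flange: d = 5.3993 in → contributes +154.46 in⁴
  hole: d = -5.7007 in → contributes −12.518 in⁴
Total I = 347.48 in⁴.

I_x ≈ 347 in⁴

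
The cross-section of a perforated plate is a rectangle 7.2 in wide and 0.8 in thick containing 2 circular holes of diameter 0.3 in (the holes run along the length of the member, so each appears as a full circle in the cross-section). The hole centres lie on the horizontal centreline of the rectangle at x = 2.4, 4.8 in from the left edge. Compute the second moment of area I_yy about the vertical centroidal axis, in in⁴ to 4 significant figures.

I_yy ≈ 24.68 in⁴

Split into non-overlapping primitives; take the origin at the lower-left of the bounding box.
Plate: 7.2 × 0.8, A = 5.76 in², x = 3.6 in, Ī = 24.8832 in⁴.
Hole 1 (subtracted): ⌀0.3, A = 0.0706858 in², x = 2.4 in, Ī = 0.000397608 in⁴.
Hole 2 (subtracted): ⌀0.3, A = 0.0706858 in², x = 4.8 in, Ī = 0.000397608 in⁴.
By symmetry the centroid is at mid-width, x̄ = 3.6 in.
Transfer each piece to the vertical centroidal axis using Ī + A·d² with d = x − 3.6:
  plate: d = 0 in → contributes +24.8832 in⁴
  hole 1: d = -1.2 in → contributes −0.102185 in⁴
  hole 2: d = 1.2 in → contributes −0.102185 in⁴
Total I = 24.6788 in⁴.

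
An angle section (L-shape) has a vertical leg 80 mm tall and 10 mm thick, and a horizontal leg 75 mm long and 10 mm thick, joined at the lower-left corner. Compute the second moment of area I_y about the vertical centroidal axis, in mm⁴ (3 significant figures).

I_y ≈ 7.40 × 10⁵ mm⁴

Treat the section as a set of non-overlapping primitives; coordinates are from the bounding-box lower-left.
Vertical leg: 10 × 80, A = 800 mm², x = 5 mm, Ī = 6666.7 mm⁴.
Horizontal leg (remainder): 65 × 10, A = 650 mm², x = 42.5 mm, Ī = 228 854 mm⁴.
Centroid: x̄ = ΣA·x / ΣA = 21.81 mm.
Transfer each piece to the vertical centroidal axis using Ī + A·d² with d = x − 21.81:
  vertical leg: d = -16.81 mm → contributes +232 737 mm⁴
  horizontal leg (remainder): d = 20.69 mm → contributes +507 094 mm⁴
Total I = 739 831 mm⁴.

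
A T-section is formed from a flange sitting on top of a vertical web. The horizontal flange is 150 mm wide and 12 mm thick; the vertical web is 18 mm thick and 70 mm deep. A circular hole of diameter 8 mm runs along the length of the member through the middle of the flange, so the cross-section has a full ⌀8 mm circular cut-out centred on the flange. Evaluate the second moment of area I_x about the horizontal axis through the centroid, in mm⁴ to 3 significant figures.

Decompose the section into non-overlapping parts with the origin at the bottom-left of its bounding rectangle.
Flange: 150 × 12, A = 1 800 mm², y = 76 mm, Ī = 21 600 mm⁴.
Web: 18 × 70, A = 1 260 mm², y = 35 mm, Ī = 514 500 mm⁴.
Hole (subtracted): ⌀8, A = 50.265 mm², y = 76 mm, Ī = 201.06 mm⁴.
Centroid: ȳ = ΣA·y / ΣA = 58.836 mm.
Transfer each piece to the horizontal axis through the centroid using Ī + A·d² with d = y − 58.836:
  flange: d = 17.164 mm → contributes +551 904 mm⁴
  web: d = -23.836 mm → contributes +1 230 357 mm⁴
  hole: d = 17.164 mm → contributes −15 010 mm⁴
Total I = 1 767 251 mm⁴.

I_x ≈ 1.77 × 10⁶ mm⁴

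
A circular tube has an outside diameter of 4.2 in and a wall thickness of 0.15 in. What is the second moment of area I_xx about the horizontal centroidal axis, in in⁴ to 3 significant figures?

Break the section into simple shapes (no overlaps), measuring from the bottom-left corner of the bounding box.
Outer circle: ⌀4.2, A = 13.854 in², y = 2.1 in, Ī = 15.275 in⁴.
Bore (subtracted): ⌀3.9, A = 11.946 in², y = 2.1 in, Ī = 11.356 in⁴.
By symmetry the centroid is at mid-height, ȳ = 2.1 in.
All pieces are centred on the horizontal centroidal axis, so I = ΣĪ (holes subtracted) = 3.9184 in⁴.

I_xx ≈ 3.92 in⁴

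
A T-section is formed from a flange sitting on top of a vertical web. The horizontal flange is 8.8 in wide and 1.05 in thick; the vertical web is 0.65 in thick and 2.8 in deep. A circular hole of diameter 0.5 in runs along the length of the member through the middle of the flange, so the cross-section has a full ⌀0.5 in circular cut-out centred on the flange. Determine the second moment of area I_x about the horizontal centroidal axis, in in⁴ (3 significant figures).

Decompose the section into non-overlapping parts with the origin at the bottom-left of its bounding rectangle.
Flange: 8.8 × 1.05, A = 9.24 in², y = 3.325 in, Ī = 0.84893 in⁴.
Web: 0.65 × 2.8, A = 1.82 in², y = 1.4 in, Ī = 1.1891 in⁴.
Hole (subtracted): ⌀0.5, A = 0.19635 in², y = 3.325 in, Ī = 0.003068 in⁴.
Centroid: ȳ = ΣA·y / ΣA = 3.0025 in.
Transfer each piece to the horizontal centroidal axis using Ī + A·d² with d = y − 3.0025:
  flange: d = 0.3225 in → contributes +1.8099 in⁴
  web: d = -1.6025 in → contributes +5.8629 in⁴
  hole: d = 0.3225 in → contributes −0.023489 in⁴
Total I = 7.6493 in⁴.

I_x ≈ 7.65 in⁴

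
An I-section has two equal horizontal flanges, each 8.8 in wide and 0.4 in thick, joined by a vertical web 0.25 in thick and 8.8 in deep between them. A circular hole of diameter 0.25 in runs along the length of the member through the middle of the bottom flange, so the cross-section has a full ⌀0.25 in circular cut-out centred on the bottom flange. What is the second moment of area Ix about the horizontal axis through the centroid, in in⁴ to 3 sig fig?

Ix ≈ 162 in⁴

Decompose the section into non-overlapping parts with the origin at the bottom-left of its bounding rectangle.
Bottom flange: 8.8 × 0.4, A = 3.52 in², y = 0.2 in, Ī = 0.046933 in⁴.
Web: 0.25 × 8.8, A = 2.2 in², y = 4.8 in, Ī = 14.197 in⁴.
Top flange: 8.8 × 0.4, A = 3.52 in², y = 9.4 in, Ī = 0.046933 in⁴.
Hole (subtracted): ⌀0.25, A = 0.049087 in², y = 0.2 in, Ī = 0.00019175 in⁴.
Centroid: ȳ = ΣA·y / ΣA = 4.8246 in.
Transfer each piece to the horizontal axis through the centroid using Ī + A·d² with d = y − 4.8246:
  bottom flange: d = -4.6246 in → contributes +75.328 in⁴
  web: d = -0.024568 in → contributes +14.199 in⁴
  top flange: d = 4.5754 in → contributes +73.737 in⁴
  hole: d = -4.6246 in → contributes −1.05 in⁴
Total I = 162.21 in⁴.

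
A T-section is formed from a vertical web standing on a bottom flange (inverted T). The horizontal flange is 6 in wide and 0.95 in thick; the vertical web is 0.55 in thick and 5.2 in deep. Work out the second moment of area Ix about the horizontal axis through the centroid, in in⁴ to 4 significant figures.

Ix ≈ 24.88 in⁴

Decompose the section into non-overlapping parts with the origin at the bottom-left of its bounding rectangle.
Flange: 6 × 0.95, A = 5.7 in², y = 0.475 in, Ī = 0.428688 in⁴.
Web: 0.55 × 5.2, A = 2.86 in², y = 3.55 in, Ī = 6.44453 in⁴.
Centroid: ȳ = ΣA·y / ΣA = 1.50239 in.
Transfer each piece to the horizontal axis through the centroid using Ī + A·d² with d = y − 1.50239:
  flange: d = -1.02739 in → contributes +6.44527 in⁴
  web: d = 2.04761 in → contributes +18.4356 in⁴
Total I = 24.8809 in⁴.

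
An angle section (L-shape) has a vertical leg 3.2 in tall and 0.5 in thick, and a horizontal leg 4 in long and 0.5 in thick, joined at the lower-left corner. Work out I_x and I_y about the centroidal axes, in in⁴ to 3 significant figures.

I_x ≈ 2.93 in⁴, I_y ≈ 5.16 in⁴

Treat the section as a set of non-overlapping primitives; coordinates are from the bounding-box lower-left.
Vertical leg: 0.5 × 3.2, A = 1.6 in², y = 1.6 in, Ī = 1.3653 in⁴.
Horizontal leg (remainder): 3.5 × 0.5, A = 1.75 in², y = 0.25 in, Ī = 0.036458 in⁴.
Centroid: ȳ = ΣA·y / ΣA = 0.89478 in.
Transfer each piece to the centroidal x-axis using Ī + A·d² with d = y − 0.89478:
  vertical leg: d = 0.70522 in → contributes +2.1611 in⁴
  horizontal leg (remainder): d = -0.64478 in → contributes +0.764 in⁴
Total I = 2.9251 in⁴.
For the y-axis: x̄ = 1.2948 in.
Repeating about the centroidal y-axis gives I_y = 5.1631 in⁴.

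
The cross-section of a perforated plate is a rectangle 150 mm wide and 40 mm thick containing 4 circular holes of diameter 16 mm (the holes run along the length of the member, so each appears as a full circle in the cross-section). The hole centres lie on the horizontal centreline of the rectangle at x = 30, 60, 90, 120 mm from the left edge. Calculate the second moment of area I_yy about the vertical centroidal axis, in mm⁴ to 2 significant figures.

I_yy ≈ 1.0 × 10⁷ mm⁴

Break the section into simple shapes (no overlaps), measuring from the bottom-left corner of the bounding box.
Plate: 150 × 40, A = 6 000 mm², x = 75 mm, Ī = 11 250 000 mm⁴.
Hole 1 (subtracted): ⌀16, A = 201.1 mm², x = 30 mm, Ī = 3 217 mm⁴.
Hole 2 (subtracted): ⌀16, A = 201.1 mm², x = 60 mm, Ī = 3 217 mm⁴.
Hole 3 (subtracted): ⌀16, A = 201.1 mm², x = 90 mm, Ī = 3 217 mm⁴.
Hole 4 (subtracted): ⌀16, A = 201.1 mm², x = 120 mm, Ī = 3 217 mm⁴.
By symmetry the centroid is at mid-width, x̄ = 75 mm.
Transfer each piece to the vertical centroidal axis using Ī + A·d² with d = x − 75:
  plate: d = 0 mm → contributes +11 250 000 mm⁴
  hole 1: d = -45 mm → contributes −410 367 mm⁴
  hole 2: d = -15 mm → contributes −48 456 mm⁴
  hole 3: d = 15 mm → contributes −48 456 mm⁴
  hole 4: d = 45 mm → contributes −410 367 mm⁴
Total I = 10 332 353 mm⁴.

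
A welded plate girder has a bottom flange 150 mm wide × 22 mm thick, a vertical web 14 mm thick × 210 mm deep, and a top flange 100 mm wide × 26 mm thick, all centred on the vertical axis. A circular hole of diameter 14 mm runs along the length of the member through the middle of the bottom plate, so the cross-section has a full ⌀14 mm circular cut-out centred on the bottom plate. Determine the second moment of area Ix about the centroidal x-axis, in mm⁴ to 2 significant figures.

Treat the section as a set of non-overlapping primitives; coordinates are from the bounding-box lower-left.
Bottom plate: 150 × 22, A = 3 300 mm², y = 11 mm, Ī = 133 100 mm⁴.
Web plate: 14 × 210, A = 2 940 mm², y = 127 mm, Ī = 10 804 500 mm⁴.
Top plate: 100 × 26, A = 2 600 mm², y = 245 mm, Ī = 146 467 mm⁴.
Hole (subtracted): ⌀14, A = 153.9 mm², y = 11 mm, Ī = 1 886 mm⁴.
Centroid: ȳ = ΣA·y / ΣA = 120.3 mm.
Transfer each piece to the centroidal x-axis using Ī + A·d² with d = y − 120.3:
  bottom plate: d = -109.3 mm → contributes +39 560 954 mm⁴
  web plate: d = 6.694 mm → contributes +10 936 234 mm⁴
  top plate: d = 124.7 mm → contributes +40 572 712 mm⁴
  hole: d = -109.3 mm → contributes −1 841 112 mm⁴
Total I = 89 228 789 mm⁴.

Ix ≈ 8.9 × 10⁷ mm⁴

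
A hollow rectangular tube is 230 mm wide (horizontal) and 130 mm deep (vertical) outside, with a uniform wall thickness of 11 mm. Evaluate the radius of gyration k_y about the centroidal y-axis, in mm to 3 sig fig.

Split into non-overlapping primitives; take the origin at the lower-left of the bounding box.
Outer rectangle: 230 × 130, A = 29 900 mm², x = 115 mm, Ī = 131 809 167 mm⁴.
Inner void (subtracted): 208 × 108, A = 22 464 mm², x = 115 mm, Ī = 80 990 208 mm⁴.
By symmetry the centroid is at mid-width, x̄ = 115 mm.
All pieces are centred on the centroidal y-axis, so I = ΣĪ (holes subtracted) = 50 818 959 mm⁴.
Radius of gyration: k = √(I/A) = √(50 818 959 / 7 436) = 82.669 mm.

k_y ≈ 82.7 mm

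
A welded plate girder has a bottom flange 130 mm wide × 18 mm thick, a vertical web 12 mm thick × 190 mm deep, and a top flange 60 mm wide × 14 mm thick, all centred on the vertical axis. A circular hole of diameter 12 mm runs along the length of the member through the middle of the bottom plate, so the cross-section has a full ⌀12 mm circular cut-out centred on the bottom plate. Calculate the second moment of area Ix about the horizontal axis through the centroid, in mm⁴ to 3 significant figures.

Ix ≈ 3.58 × 10⁷ mm⁴

Treat the section as a set of non-overlapping primitives; coordinates are from the bounding-box lower-left.
Bottom plate: 130 × 18, A = 2 340 mm², y = 9 mm, Ī = 63 180 mm⁴.
Web plate: 12 × 190, A = 2 280 mm², y = 113 mm, Ī = 6 859 000 mm⁴.
Top plate: 60 × 14, A = 840 mm², y = 215 mm, Ī = 13 720 mm⁴.
Hole (subtracted): ⌀12, A = 113.1 mm², y = 9 mm, Ī = 1017.9 mm⁴.
Centroid: ȳ = ΣA·y / ΣA = 85.71 mm.
Transfer each piece to the horizontal axis through the centroid using Ī + A·d² with d = y − 85.71:
  bottom plate: d = -76.71 mm → contributes +13 832 672 mm⁴
  web plate: d = 27.29 mm → contributes +8 557 038 mm⁴
  top plate: d = 129.29 mm → contributes +14 055 116 mm⁴
  hole: d = -76.71 mm → contributes −666 528 mm⁴
Total I = 35 778 298 mm⁴.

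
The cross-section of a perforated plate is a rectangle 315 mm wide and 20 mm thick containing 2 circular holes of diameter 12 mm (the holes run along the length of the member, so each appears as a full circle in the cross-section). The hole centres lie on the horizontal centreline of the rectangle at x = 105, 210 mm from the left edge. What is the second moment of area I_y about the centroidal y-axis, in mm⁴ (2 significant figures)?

Split into non-overlapping primitives; take the origin at the lower-left of the bounding box.
Plate: 315 × 20, A = 6 300 mm², x = 157.5 mm, Ī = 52 093 125 mm⁴.
Hole 1 (subtracted): ⌀12, A = 113.1 mm², x = 105 mm, Ī = 1 018 mm⁴.
Hole 2 (subtracted): ⌀12, A = 113.1 mm², x = 210 mm, Ī = 1 018 mm⁴.
By symmetry the centroid is at mid-width, x̄ = 157.5 mm.
Transfer each piece to the centroidal y-axis using Ī + A·d² with d = x − 157.5:
  plate: d = 0 mm → contributes +52 093 125 mm⁴
  hole 1: d = -52.5 mm → contributes −312 742 mm⁴
  hole 2: d = 52.5 mm → contributes −312 742 mm⁴
Total I = 51 467 640 mm⁴.

I_y ≈ 5.1 × 10⁷ mm⁴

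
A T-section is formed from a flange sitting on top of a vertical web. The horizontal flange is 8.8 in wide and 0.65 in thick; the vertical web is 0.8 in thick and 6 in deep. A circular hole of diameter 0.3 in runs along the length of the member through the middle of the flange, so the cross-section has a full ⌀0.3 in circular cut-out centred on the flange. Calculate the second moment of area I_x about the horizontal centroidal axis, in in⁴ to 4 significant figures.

I_x ≈ 43.29 in⁴

Treat the section as a set of non-overlapping primitives; coordinates are from the bounding-box lower-left.
Flange: 8.8 × 0.65, A = 5.72 in², y = 6.325 in, Ī = 0.201392 in⁴.
Web: 0.8 × 6, A = 4.8 in², y = 3 in, Ī = 14.4 in⁴.
Hole (subtracted): ⌀0.3, A = 0.0706858 in², y = 6.325 in, Ī = 0.000397608 in⁴.
Centroid: ȳ = ΣA·y / ΣA = 4.79763 in.
Transfer each piece to the horizontal centroidal axis using Ī + A·d² with d = y − 4.79763:
  flange: d = 1.52737 in → contributes +13.5454 in⁴
  web: d = -1.79763 in → contributes +29.911 in⁴
  hole: d = 1.52737 in → contributes −0.165298 in⁴
Total I = 43.2911 in⁴.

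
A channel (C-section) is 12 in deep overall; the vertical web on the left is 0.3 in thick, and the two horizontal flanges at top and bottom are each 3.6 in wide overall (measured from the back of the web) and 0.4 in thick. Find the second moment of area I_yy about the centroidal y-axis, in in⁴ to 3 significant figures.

Treat the section as a set of non-overlapping primitives; coordinates are from the bounding-box lower-left.
Web: 0.3 × 12, A = 3.6 in², x = 0.15 in, Ī = 0.027 in⁴.
Top flange (beyond web): 3.3 × 0.4, A = 1.32 in², x = 1.95 in, Ī = 1.1979 in⁴.
Bottom flange (beyond web): 3.3 × 0.4, A = 1.32 in², x = 1.95 in, Ī = 1.1979 in⁴.
Centroid: x̄ = ΣA·x / ΣA = 0.91154 in.
Transfer each piece to the centroidal y-axis using Ī + A·d² with d = x − 0.91154:
  web: d = -0.76154 in → contributes +2.1148 in⁴
  top flange (beyond web): d = 1.0385 in → contributes +2.6214 in⁴
  bottom flange (beyond web): d = 1.0385 in → contributes +2.6214 in⁴
Total I = 7.3576 in⁴.

I_yy ≈ 7.36 in⁴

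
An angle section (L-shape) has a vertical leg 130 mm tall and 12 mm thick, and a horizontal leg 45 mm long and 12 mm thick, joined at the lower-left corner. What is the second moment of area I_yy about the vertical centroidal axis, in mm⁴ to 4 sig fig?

Treat the section as a set of non-overlapping primitives; coordinates are from the bounding-box lower-left.
Vertical leg: 12 × 130, A = 1 560 mm², x = 6 mm, Ī = 18 720 mm⁴.
Horizontal leg (remainder): 33 × 12, A = 396 mm², x = 28.5 mm, Ī = 35 937 mm⁴.
Centroid: x̄ = ΣA·x / ΣA = 10.5552 mm.
Transfer each piece to the vertical centroidal axis using Ī + A·d² with d = x − 10.5552:
  vertical leg: d = -4.55521 mm → contributes +51 090 mm⁴
  horizontal leg (remainder): d = 17.9448 mm → contributes +163 455 mm⁴
Total I = 214 545 mm⁴.

I_yy ≈ 2.145 × 10⁵ mm⁴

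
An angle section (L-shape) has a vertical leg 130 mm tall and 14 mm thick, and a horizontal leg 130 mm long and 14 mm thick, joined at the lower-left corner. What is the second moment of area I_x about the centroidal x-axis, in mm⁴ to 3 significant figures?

Treat the section as a set of non-overlapping primitives; coordinates are from the bounding-box lower-left.
Vertical leg: 14 × 130, A = 1 820 mm², y = 65 mm, Ī = 2 563 167 mm⁴.
Horizontal leg (remainder): 116 × 14, A = 1 624 mm², y = 7 mm, Ī = 26 525 mm⁴.
Centroid: ȳ = ΣA·y / ΣA = 37.65 mm.
Transfer each piece to the centroidal x-axis using Ī + A·d² with d = y − 37.65:
  vertical leg: d = 27.35 mm → contributes +3 924 527 mm⁴
  horizontal leg (remainder): d = -30.65 mm → contributes +1 552 188 mm⁴
Total I = 5 476 715 mm⁴.

I_x ≈ 5.48 × 10⁶ mm⁴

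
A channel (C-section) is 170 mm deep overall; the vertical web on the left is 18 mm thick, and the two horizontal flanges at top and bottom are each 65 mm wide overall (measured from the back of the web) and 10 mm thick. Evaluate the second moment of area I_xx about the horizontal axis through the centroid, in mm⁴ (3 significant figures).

I_xx ≈ 1.34 × 10⁷ mm⁴

Break the section into simple shapes (no overlaps), measuring from the bottom-left corner of the bounding box.
Web: 18 × 170, A = 3 060 mm², y = 85 mm, Ī = 7 369 500 mm⁴.
Top flange (beyond web): 47 × 10, A = 470 mm², y = 165 mm, Ī = 3916.7 mm⁴.
Bottom flange (beyond web): 47 × 10, A = 470 mm², y = 5 mm, Ī = 3916.7 mm⁴.
By symmetry the centroid is at mid-height, ȳ = 85 mm.
Transfer each piece to the horizontal axis through the centroid using Ī + A·d² with d = y − 85:
  web: d = 0 mm → contributes +7 369 500 mm⁴
  top flange (beyond web): d = 80 mm → contributes +3 011 917 mm⁴
  bottom flange (beyond web): d = -80 mm → contributes +3 011 917 mm⁴
Total I = 13 393 333 mm⁴.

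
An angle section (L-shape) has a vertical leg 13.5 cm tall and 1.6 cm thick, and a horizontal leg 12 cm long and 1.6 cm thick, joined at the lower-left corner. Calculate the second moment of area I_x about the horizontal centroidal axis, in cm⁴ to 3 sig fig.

I_x ≈ 664 cm⁴

Treat the section as a set of non-overlapping primitives; coordinates are from the bounding-box lower-left.
Vertical leg: 1.6 × 13.5, A = 21.6 cm², y = 6.75 cm, Ī = 328.05 cm⁴.
Horizontal leg (remainder): 10.4 × 1.6, A = 16.64 cm², y = 0.8 cm, Ī = 3.5499 cm⁴.
Centroid: ȳ = ΣA·y / ΣA = 4.1609 cm.
Transfer each piece to the horizontal centroidal axis using Ī + A·d² with d = y − 4.1609:
  vertical leg: d = 2.5891 cm → contributes +472.85 cm⁴
  horizontal leg (remainder): d = -3.3609 cm → contributes +191.51 cm⁴
Total I = 664.35 cm⁴.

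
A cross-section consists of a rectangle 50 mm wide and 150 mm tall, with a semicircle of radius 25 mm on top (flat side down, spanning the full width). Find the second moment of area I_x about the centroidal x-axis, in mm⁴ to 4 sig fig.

Treat the section as a set of non-overlapping primitives; coordinates are from the bounding-box lower-left.
Rectangular body: 50 × 150, A = 7 500 mm², y = 75 mm, Ī = 14 062 500 mm⁴.
Semicircular cap: semicircle r = 25, A = 981.748 mm², y = 160.61 mm, Ī = 42873.8 mm⁴.
Centroid: ȳ = ΣA·y / ΣA = 84.9092 mm.
Transfer each piece to the centroidal x-axis using Ī + A·d² with d = y − 84.9092:
  rectangular body: d = -9.90925 mm → contributes +14 798 949 mm⁴
  semicircular cap: d = 75.7011 mm → contributes +5 668 930 mm⁴
Total I = 20 467 879 mm⁴.

I_x ≈ 2.047 × 10⁷ mm⁴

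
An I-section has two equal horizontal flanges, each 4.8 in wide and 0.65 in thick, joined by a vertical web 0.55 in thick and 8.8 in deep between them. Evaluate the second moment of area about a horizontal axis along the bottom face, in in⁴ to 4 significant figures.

I_base ≈ 453.3 in⁴

Split into non-overlapping primitives; take the origin at the lower-left of the bounding box.
Bottom flange: 4.8 × 0.65, A = 3.12 in², y = 0.325 in, Ī = 0.10985 in⁴.
Web: 0.55 × 8.8, A = 4.84 in², y = 5.05 in, Ī = 31.2341 in⁴.
Top flange: 4.8 × 0.65, A = 3.12 in², y = 9.775 in, Ī = 0.10985 in⁴.
Transfer each piece to the base of the section using Ī + A·d² with d = y − 0:
  bottom flange: d = 0.325 in → contributes +0.4394 in⁴
  web: d = 5.05 in → contributes +154.666 in⁴
  top flange: d = 9.775 in → contributes +298.228 in⁴
Total I = 453.333 in⁴.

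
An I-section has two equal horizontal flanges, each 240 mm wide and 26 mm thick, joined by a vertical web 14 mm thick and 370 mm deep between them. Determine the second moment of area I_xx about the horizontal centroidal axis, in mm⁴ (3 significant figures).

Treat the section as a set of non-overlapping primitives; coordinates are from the bounding-box lower-left.
Bottom flange: 240 × 26, A = 6 240 mm², y = 13 mm, Ī = 351 520 mm⁴.
Web: 14 × 370, A = 5 180 mm², y = 211 mm, Ī = 59 095 167 mm⁴.
Top flange: 240 × 26, A = 6 240 mm², y = 409 mm, Ī = 351 520 mm⁴.
By symmetry the centroid is at mid-height, ȳ = 211 mm.
Transfer each piece to the horizontal centroidal axis using Ī + A·d² with d = y − 211:
  bottom flange: d = -198 mm → contributes +244 984 480 mm⁴
  web: d = 0 mm → contributes +59 095 167 mm⁴
  top flange: d = 198 mm → contributes +244 984 480 mm⁴
Total I = 549 064 127 mm⁴.

I_xx ≈ 5.49 × 10⁸ mm⁴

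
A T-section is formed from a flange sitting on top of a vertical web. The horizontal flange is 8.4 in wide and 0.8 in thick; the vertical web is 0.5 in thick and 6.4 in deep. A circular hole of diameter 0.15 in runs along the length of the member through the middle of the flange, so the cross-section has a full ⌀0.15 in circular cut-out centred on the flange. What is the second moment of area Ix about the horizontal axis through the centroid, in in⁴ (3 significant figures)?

Break the section into simple shapes (no overlaps), measuring from the bottom-left corner of the bounding box.
Flange: 8.4 × 0.8, A = 6.72 in², y = 6.8 in, Ī = 0.3584 in⁴.
Web: 0.5 × 6.4, A = 3.2 in², y = 3.2 in, Ī = 10.923 in⁴.
Hole (subtracted): ⌀0.15, A = 0.017671 in², y = 6.8 in, Ī = 0.00002485 in⁴.
Centroid: ȳ = ΣA·y / ΣA = 5.6366 in.
Transfer each piece to the horizontal axis through the centroid using Ī + A·d² with d = y − 5.6366:
  flange: d = 1.1634 in → contributes +9.4533 in⁴
  web: d = -2.4366 in → contributes +29.922 in⁴
  hole: d = 1.1634 in → contributes −0.023942 in⁴
Total I = 39.351 in⁴.

Ix ≈ 39.4 in⁴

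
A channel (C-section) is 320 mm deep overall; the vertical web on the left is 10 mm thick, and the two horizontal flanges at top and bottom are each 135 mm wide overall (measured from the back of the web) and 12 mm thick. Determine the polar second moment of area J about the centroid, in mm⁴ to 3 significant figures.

J ≈ 1.09 × 10⁸ mm⁴

Break the section into simple shapes (no overlaps), measuring from the bottom-left corner of the bounding box.
Web: 10 × 320, A = 3 200 mm², y = 160 mm, Ī = 27 306 667 mm⁴.
Top flange (beyond web): 125 × 12, A = 1 500 mm², y = 314 mm, Ī = 18 000 mm⁴.
Bottom flange (beyond web): 125 × 12, A = 1 500 mm², y = 6 mm, Ī = 18 000 mm⁴.
By symmetry the centroid is at mid-height, ȳ = 160 mm.
Transfer each piece to the centroidal x-axis using Ī + A·d² with d = y − 160:
  web: d = 0 mm → contributes +27 306 667 mm⁴
  top flange (beyond web): d = 154 mm → contributes +35 592 000 mm⁴
  bottom flange (beyond web): d = -154 mm → contributes +35 592 000 mm⁴
Total I = 98 490 667 mm⁴.
For the y-axis: x̄ = 37.661 mm.
Repeating about the centroidal y-axis gives I_y = 10 987 755 mm⁴.
Polar second moment: J = I_x + I_y = 109 478 422 mm⁴.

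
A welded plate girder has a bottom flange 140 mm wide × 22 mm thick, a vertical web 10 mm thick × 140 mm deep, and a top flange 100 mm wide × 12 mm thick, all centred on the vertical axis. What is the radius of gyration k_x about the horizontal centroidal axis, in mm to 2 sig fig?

Decompose the section into non-overlapping parts with the origin at the bottom-left of its bounding rectangle.
Bottom plate: 140 × 22, A = 3 080 mm², y = 11 mm, Ī = 124 227 mm⁴.
Web plate: 10 × 140, A = 1 400 mm², y = 92 mm, Ī = 2 286 667 mm⁴.
Top plate: 100 × 12, A = 1 200 mm², y = 168 mm, Ī = 14 400 mm⁴.
Centroid: ȳ = ΣA·y / ΣA = 64.13 mm.
Transfer each piece to the horizontal centroidal axis using Ī + A·d² with d = y − 64.13:
  bottom plate: d = -53.13 mm → contributes +8 819 686 mm⁴
  web plate: d = 27.87 mm → contributes +3 373 802 mm⁴
  top plate: d = 103.9 mm → contributes +12 960 224 mm⁴
Total I = 25 153 712 mm⁴.
Radius of gyration: k = √(I/A) = √(25 153 712 / 5 680) = 66.55 mm.

k_x ≈ 67 mm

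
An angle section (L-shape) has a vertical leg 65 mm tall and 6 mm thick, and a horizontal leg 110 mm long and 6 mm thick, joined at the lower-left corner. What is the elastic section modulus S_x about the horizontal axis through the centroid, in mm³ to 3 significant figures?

S_x ≈ 6870 mm³

Treat the section as a set of non-overlapping primitives; coordinates are from the bounding-box lower-left.
Vertical leg: 6 × 65, A = 390 mm², y = 32.5 mm, Ī = 137 313 mm⁴.
Horizontal leg (remainder): 104 × 6, A = 624 mm², y = 3 mm, Ī = 1 872 mm⁴.
Centroid: ȳ = ΣA·y / ΣA = 14.346 mm.
Transfer each piece to the horizontal axis through the centroid using Ī + A·d² with d = y − 14.346:
  vertical leg: d = 18.154 mm → contributes +265 842 mm⁴
  horizontal leg (remainder): d = -11.346 mm → contributes +82 203 mm⁴
Total I = 348 045 mm⁴.
Extreme fibre distance c = 50.654 mm; S = I/c = 6 871 mm³.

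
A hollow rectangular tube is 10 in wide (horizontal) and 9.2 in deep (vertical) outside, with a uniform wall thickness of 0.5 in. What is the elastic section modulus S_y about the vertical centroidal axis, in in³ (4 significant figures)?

S_y ≈ 53.70 in³

Split into non-overlapping primitives; take the origin at the lower-left of the bounding box.
Outer rectangle: 10 × 9.2, A = 92 in², x = 5 in, Ī = 766.667 in⁴.
Inner void (subtracted): 9 × 8.2, A = 73.8 in², x = 5 in, Ī = 498.15 in⁴.
By symmetry the centroid is at mid-width, x̄ = 5 in.
All pieces are centred on the vertical centroidal axis, so I = ΣĪ (holes subtracted) = 268.517 in⁴.
Extreme fibre distance c = 5 in; S = I/c = 53.7033 in³.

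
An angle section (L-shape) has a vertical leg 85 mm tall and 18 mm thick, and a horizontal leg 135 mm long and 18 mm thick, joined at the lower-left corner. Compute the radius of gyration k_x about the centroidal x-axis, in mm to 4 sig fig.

Treat the section as a set of non-overlapping primitives; coordinates are from the bounding-box lower-left.
Vertical leg: 18 × 85, A = 1 530 mm², y = 42.5 mm, Ī = 921 188 mm⁴.
Horizontal leg (remainder): 117 × 18, A = 2 106 mm², y = 9 mm, Ī = 56 862 mm⁴.
Centroid: ȳ = ΣA·y / ΣA = 23.0965 mm.
Transfer each piece to the centroidal x-axis using Ī + A·d² with d = y − 23.0965:
  vertical leg: d = 19.4035 mm → contributes +1 497 224 mm⁴
  horizontal leg (remainder): d = -14.0965 mm → contributes +475 350 mm⁴
Total I = 1 972 574 mm⁴.
Radius of gyration: k = √(I/A) = √(1 972 574 / 3 636) = 23.2919 mm.

k_x ≈ 23.29 mm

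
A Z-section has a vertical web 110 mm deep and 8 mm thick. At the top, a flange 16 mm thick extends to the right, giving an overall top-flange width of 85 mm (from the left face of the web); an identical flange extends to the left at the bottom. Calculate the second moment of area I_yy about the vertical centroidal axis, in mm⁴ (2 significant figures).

I_yy ≈ 5.7 × 10⁶ mm⁴

Break the section into simple shapes (no overlaps), measuring from the bottom-left corner of the bounding box.
Web: 8 × 110, A = 880 mm², x = 81 mm, Ī = 4 693 mm⁴.
Top flange (beyond web): 77 × 16, A = 1 232 mm², x = 123.5 mm, Ī = 608 711 mm⁴.
Bottom flange (beyond web): 77 × 16, A = 1 232 mm², x = 38.5 mm, Ī = 608 711 mm⁴.
Centroid: x̄ = ΣA·x / ΣA = 81 mm.
Transfer each piece to the vertical centroidal axis using Ī + A·d² with d = x − 81:
  web: d = 0 mm → contributes +4 693 mm⁴
  top flange (beyond web): d = 42.5 mm → contributes +2 834 011 mm⁴
  bottom flange (beyond web): d = -42.5 mm → contributes +2 834 011 mm⁴
Total I = 5 672 715 mm⁴.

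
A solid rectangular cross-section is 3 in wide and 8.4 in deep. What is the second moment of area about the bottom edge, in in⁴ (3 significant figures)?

I_base ≈ 593 in⁴

The section: 3 × 8.4, A = 25.2 in², y = 4.2 in, Ī = 148.18 in⁴.
Transfer it to a horizontal axis along the bottom face using Ī + A·d² with d = y − 0:
  the section: d = 4.2 in → contributes +592.7 in⁴
Total I = 592.7 in⁴.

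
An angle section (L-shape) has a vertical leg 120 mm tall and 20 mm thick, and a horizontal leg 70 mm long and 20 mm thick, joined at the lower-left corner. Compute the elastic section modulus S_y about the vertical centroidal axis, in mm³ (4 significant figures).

S_y ≈ 2.320 × 10⁴ mm³

Decompose the section into non-overlapping parts with the origin at the bottom-left of its bounding rectangle.
Vertical leg: 20 × 120, A = 2 400 mm², x = 10 mm, Ī = 80 000 mm⁴.
Horizontal leg (remainder): 50 × 20, A = 1 000 mm², x = 45 mm, Ī = 208 333 mm⁴.
Centroid: x̄ = ΣA·x / ΣA = 20.2941 mm.
Transfer each piece to the vertical centroidal axis using Ī + A·d² with d = x − 20.2941:
  vertical leg: d = -10.2941 mm → contributes +334 325 mm⁴
  horizontal leg (remainder): d = 24.7059 mm → contributes +818 714 mm⁴
Total I = 1 153 039 mm⁴.
Extreme fibre distance c = 49.7059 mm; S = I/c = 23197.2 mm³.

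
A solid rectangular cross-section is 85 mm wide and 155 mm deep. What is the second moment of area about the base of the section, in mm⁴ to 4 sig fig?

The section: 85 × 155, A = 13 175 mm², y = 77.5 mm, Ī = 26 377 448 mm⁴.
Transfer it to the bottom edge using Ī + A·d² with d = y − 0:
  the section: d = 77.5 mm → contributes +105 509 792 mm⁴
Total I = 105 509 792 mm⁴.

I_base ≈ 1.055 × 10⁸ mm⁴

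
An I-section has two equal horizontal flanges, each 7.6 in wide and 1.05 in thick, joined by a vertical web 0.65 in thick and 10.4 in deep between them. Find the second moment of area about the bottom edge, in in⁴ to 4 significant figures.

I_base ≈ 1473 in⁴

Decompose the section into non-overlapping parts with the origin at the bottom-left of its bounding rectangle.
Bottom flange: 7.6 × 1.05, A = 7.98 in², y = 0.525 in, Ī = 0.733163 in⁴.
Web: 0.65 × 10.4, A = 6.76 in², y = 6.25 in, Ī = 60.9301 in⁴.
Top flange: 7.6 × 1.05, A = 7.98 in², y = 11.975 in, Ī = 0.733163 in⁴.
Transfer each piece to the bottom edge using Ī + A·d² with d = y − 0:
  bottom flange: d = 0.525 in → contributes +2.93265 in⁴
  web: d = 6.25 in → contributes +324.993 in⁴
  top flange: d = 11.975 in → contributes +1145.07 in⁴
Total I = 1 473 in⁴.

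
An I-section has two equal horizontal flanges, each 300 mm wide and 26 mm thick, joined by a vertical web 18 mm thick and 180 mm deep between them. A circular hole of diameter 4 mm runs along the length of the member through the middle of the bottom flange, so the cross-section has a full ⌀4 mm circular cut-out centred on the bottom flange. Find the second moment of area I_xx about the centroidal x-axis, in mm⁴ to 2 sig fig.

I_xx ≈ 1.7 × 10⁸ mm⁴

Decompose the section into non-overlapping parts with the origin at the bottom-left of its bounding rectangle.
Bottom flange: 300 × 26, A = 7 800 mm², y = 13 mm, Ī = 439 400 mm⁴.
Web: 18 × 180, A = 3 240 mm², y = 116 mm, Ī = 8 748 000 mm⁴.
Top flange: 300 × 26, A = 7 800 mm², y = 219 mm, Ī = 439 400 mm⁴.
Hole (subtracted): ⌀4, A = 12.57 mm², y = 13 mm, Ī = 12.57 mm⁴.
Centroid: ȳ = ΣA·y / ΣA = 116.1 mm.
Transfer each piece to the centroidal x-axis using Ī + A·d² with d = y − 116.1:
  bottom flange: d = -103.1 mm → contributes +83 300 100 mm⁴
  web: d = -0.06875 mm → contributes +8 748 015 mm⁴
  top flange: d = 102.9 mm → contributes +83 079 174 mm⁴
  hole: d = -103.1 mm → contributes −133 507 mm⁴
Total I = 174 993 782 mm⁴.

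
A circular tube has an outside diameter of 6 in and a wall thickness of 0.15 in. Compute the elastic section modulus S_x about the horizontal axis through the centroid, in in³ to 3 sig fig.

S_x ≈ 3.93 in³

Decompose the section into non-overlapping parts with the origin at the bottom-left of its bounding rectangle.
Outer circle: ⌀6, A = 28.274 in², y = 3 in, Ī = 63.617 in⁴.
Bore (subtracted): ⌀5.7, A = 25.518 in², y = 3 in, Ī = 51.817 in⁴.
By symmetry the centroid is at mid-height, ȳ = 3 in.
All pieces are centred on the horizontal axis through the centroid, so I = ΣĪ (holes subtracted) = 11.801 in⁴.
Extreme fibre distance c = 3 in; S = I/c = 3.9335 in³.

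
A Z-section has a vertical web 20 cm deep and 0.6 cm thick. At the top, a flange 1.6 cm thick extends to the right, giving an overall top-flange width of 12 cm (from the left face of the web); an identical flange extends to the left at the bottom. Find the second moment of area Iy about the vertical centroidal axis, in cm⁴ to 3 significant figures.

Treat the section as a set of non-overlapping primitives; coordinates are from the bounding-box lower-left.
Web: 0.6 × 20, A = 12 cm², x = 11.7 cm, Ī = 0.36 cm⁴.
Top flange (beyond web): 11.4 × 1.6, A = 18.24 cm², x = 17.7 cm, Ī = 197.54 cm⁴.
Bottom flange (beyond web): 11.4 × 1.6, A = 18.24 cm², x = 5.7 cm, Ī = 197.54 cm⁴.
Centroid: x̄ = ΣA·x / ΣA = 11.7 cm.
Transfer each piece to the vertical centroidal axis using Ī + A·d² with d = x − 11.7:
  web: d = 0 cm → contributes +0.36 cm⁴
  top flange (beyond web): d = 6 cm → contributes +854.18 cm⁴
  bottom flange (beyond web): d = -6 cm → contributes +854.18 cm⁴
Total I = 1708.7 cm⁴.

Iy ≈ 1710 cm⁴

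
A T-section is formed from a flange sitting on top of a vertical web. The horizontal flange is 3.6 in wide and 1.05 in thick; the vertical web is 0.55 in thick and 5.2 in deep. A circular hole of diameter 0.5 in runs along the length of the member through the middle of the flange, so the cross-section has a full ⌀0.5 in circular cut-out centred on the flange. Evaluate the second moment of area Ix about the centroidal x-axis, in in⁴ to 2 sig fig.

Ix ≈ 22 in⁴

Break the section into simple shapes (no overlaps), measuring from the bottom-left corner of the bounding box.
Flange: 3.6 × 1.05, A = 3.78 in², y = 5.725 in, Ī = 0.3473 in⁴.
Web: 0.55 × 5.2, A = 2.86 in², y = 2.6 in, Ī = 6.445 in⁴.
Hole (subtracted): ⌀0.5, A = 0.1963 in², y = 5.725 in, Ī = 0.003068 in⁴.
Centroid: ȳ = ΣA·y / ΣA = 4.338 in.
Transfer each piece to the centroidal x-axis using Ī + A·d² with d = y − 4.338:
  flange: d = 1.387 in → contributes +7.619 in⁴
  web: d = -1.738 in → contributes +15.08 in⁴
  hole: d = 1.387 in → contributes −0.3808 in⁴
Total I = 22.32 in⁴.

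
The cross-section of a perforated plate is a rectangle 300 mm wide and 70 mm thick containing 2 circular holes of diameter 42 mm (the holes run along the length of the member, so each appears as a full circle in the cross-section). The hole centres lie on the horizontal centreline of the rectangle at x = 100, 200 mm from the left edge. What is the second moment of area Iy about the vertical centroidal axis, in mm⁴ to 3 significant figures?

Iy ≈ 1.50 × 10⁸ mm⁴

Treat the section as a set of non-overlapping primitives; coordinates are from the bounding-box lower-left.
Plate: 300 × 70, A = 21 000 mm², x = 150 mm, Ī = 157 500 000 mm⁴.
Hole 1 (subtracted): ⌀42, A = 1385.4 mm², x = 100 mm, Ī = 152 745 mm⁴.
Hole 2 (subtracted): ⌀42, A = 1385.4 mm², x = 200 mm, Ī = 152 745 mm⁴.
By symmetry the centroid is at mid-width, x̄ = 150 mm.
Transfer each piece to the vertical centroidal axis using Ī + A·d² with d = x − 150:
  plate: d = 0 mm → contributes +157 500 000 mm⁴
  hole 1: d = -50 mm → contributes −3 616 351 mm⁴
  hole 2: d = 50 mm → contributes −3 616 351 mm⁴
Total I = 150 267 298 mm⁴.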